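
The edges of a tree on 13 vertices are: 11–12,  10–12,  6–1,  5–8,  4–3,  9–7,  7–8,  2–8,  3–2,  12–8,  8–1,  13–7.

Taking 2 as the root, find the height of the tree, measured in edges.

3

A deepest node is 10, reached by 2-8-12-10.
That path has 3 edges, so the height is 3.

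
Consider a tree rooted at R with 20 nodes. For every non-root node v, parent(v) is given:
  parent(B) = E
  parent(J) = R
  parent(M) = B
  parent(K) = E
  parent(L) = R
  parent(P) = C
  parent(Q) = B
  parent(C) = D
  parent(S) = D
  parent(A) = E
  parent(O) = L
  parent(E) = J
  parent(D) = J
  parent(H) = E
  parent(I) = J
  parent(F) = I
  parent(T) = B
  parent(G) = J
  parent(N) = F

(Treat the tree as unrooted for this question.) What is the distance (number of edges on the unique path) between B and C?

4

The path is B–E–J–D–C, which has 4 edges.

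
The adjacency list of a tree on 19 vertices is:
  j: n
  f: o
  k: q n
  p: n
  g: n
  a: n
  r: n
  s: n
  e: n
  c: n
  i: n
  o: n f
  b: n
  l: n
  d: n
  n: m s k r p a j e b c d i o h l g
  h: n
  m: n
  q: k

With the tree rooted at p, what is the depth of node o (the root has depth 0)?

Climbing from o to the root: o – n – p. That's 2 steps.

2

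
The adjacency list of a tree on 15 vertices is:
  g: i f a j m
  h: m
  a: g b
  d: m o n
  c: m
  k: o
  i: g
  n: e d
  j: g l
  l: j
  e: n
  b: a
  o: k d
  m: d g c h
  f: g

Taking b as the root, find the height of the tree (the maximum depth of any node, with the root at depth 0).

The longest root-to-leaf path is b-a-g-m-d-o-k (6 edges).

6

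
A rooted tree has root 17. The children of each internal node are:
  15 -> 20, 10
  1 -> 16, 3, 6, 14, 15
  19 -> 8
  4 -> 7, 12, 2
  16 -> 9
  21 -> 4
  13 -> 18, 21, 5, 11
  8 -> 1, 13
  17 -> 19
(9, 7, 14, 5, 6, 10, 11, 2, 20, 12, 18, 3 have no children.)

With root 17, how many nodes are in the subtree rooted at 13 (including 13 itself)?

9

13's subtree: {13, 11, 21, 5, 18, 4, 12, 2, 7}, size 9.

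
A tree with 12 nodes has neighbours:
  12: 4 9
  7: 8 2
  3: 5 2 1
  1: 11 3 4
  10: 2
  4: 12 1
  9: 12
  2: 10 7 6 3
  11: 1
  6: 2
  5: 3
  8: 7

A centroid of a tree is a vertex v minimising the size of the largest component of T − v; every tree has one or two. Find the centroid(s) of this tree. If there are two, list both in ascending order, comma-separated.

3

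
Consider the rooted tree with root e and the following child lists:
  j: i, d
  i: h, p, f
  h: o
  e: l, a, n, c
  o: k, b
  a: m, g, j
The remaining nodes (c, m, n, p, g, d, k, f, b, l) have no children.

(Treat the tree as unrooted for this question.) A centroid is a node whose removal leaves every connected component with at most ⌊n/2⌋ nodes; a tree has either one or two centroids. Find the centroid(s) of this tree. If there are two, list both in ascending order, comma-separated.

Removing j splits the tree into components of sizes 7, 7, 1; the largest is 7 ≤ ⌊16/2⌋ = 8.
No neighbour of j does as well, so j is the unique centroid.

j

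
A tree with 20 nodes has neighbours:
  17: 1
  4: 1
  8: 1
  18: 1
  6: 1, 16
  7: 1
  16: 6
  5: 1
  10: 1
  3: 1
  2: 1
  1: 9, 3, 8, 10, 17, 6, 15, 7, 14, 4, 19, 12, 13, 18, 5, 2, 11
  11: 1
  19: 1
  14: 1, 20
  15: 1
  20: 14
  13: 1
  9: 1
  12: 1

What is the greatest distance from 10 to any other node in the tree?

The node farthest from 10 is 20 (16 also at distance 3), via 10–1–14–20 — 3 edges.

3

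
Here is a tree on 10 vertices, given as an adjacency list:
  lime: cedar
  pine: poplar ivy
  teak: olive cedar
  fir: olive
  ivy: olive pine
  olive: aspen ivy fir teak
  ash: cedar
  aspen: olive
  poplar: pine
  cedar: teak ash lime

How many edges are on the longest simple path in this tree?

Starting from poplar, a farthest node is lime at distance 6.
One longest path: poplar – pine – ivy – olive – teak – cedar – lime.
So the diameter is 6.

6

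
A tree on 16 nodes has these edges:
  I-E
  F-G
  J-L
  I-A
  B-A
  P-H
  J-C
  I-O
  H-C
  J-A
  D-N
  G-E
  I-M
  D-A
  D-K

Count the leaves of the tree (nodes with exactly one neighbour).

8

The leaves are B, F, K, L, M, N, O, P.
That is 8 leaves.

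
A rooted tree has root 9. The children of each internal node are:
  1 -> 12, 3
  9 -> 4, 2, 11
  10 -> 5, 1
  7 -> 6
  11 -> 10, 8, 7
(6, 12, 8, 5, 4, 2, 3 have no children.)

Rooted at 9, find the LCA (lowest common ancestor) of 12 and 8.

11

12's ancestor chain is 12, 1, 10, 11, 9 and 8's is 8, 11, 9; they first meet at 11.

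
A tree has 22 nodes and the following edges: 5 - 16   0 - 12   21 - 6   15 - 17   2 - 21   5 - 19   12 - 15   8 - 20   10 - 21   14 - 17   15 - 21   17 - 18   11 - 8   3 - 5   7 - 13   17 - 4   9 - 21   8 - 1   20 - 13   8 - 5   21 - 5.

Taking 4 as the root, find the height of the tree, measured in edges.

8

The longest root-to-leaf path is 4 → 17 → 15 → 21 → 5 → 8 → 20 → 13 → 7 (8 edges).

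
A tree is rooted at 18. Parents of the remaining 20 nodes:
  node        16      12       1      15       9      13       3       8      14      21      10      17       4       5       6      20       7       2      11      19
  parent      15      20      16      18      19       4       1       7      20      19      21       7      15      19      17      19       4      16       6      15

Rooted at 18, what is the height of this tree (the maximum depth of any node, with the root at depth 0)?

The longest root-to-leaf path is 18 – 15 – 4 – 7 – 17 – 6 – 11 (6 edges).

6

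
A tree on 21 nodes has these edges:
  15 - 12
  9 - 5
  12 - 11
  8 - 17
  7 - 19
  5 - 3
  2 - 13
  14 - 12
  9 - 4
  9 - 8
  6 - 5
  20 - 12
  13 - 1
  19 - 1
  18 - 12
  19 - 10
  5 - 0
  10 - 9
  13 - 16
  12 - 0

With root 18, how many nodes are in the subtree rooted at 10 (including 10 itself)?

The subtree rooted at 10 contains: 10, 19, 1, 7, 13, 16, 2 — 7 nodes.

7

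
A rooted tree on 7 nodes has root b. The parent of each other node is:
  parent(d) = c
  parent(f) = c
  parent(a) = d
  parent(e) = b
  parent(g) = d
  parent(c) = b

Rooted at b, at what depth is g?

3

Climbing from g to the root: g–d–c–b. That's 3 steps.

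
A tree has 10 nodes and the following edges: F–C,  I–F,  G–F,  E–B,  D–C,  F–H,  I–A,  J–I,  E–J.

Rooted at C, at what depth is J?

3

Path from C to J: C – F – I – J, which has 3 edges.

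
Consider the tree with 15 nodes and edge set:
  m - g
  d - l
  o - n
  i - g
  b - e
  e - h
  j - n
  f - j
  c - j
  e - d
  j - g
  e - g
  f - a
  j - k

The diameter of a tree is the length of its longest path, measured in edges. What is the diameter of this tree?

6

A longest path is l–d–e–g–j–f–a, with 6 edges.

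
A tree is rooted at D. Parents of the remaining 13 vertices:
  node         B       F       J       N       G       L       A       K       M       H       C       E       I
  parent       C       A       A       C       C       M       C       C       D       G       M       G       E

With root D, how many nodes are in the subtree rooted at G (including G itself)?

4

The subtree rooted at G contains: G, H, E, I — 4 nodes.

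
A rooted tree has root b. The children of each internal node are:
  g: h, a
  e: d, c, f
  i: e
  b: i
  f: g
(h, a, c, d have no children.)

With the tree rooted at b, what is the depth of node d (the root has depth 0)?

3

b – i – e – d — 3 edges.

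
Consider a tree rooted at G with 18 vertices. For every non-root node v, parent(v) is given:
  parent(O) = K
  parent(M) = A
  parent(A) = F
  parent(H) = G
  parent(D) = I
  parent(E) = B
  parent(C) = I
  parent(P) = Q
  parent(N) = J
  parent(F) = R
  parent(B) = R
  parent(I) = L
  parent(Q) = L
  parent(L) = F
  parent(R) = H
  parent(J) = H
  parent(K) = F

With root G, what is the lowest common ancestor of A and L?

Ancestors of A (toward the root): A, F, R, H, G.
Ancestors of L: L, F, R, H, G.
The deepest node appearing in both lists is F.

F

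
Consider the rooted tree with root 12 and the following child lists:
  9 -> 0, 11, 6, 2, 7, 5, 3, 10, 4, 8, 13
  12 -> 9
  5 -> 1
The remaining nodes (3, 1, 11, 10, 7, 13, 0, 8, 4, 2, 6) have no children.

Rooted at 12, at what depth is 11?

2

12 – 9 – 11 — 2 edges.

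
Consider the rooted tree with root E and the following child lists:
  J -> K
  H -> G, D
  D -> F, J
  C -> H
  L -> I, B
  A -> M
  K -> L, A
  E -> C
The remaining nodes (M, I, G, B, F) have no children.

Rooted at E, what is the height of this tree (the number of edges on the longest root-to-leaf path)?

7

B sits deepest: E → C → H → D → J → K → L → B — 7 edges from the root.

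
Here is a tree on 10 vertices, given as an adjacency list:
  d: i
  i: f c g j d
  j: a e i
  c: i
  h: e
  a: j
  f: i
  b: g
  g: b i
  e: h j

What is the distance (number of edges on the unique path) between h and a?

Walking from h: h – e – j – a. Length 3.

3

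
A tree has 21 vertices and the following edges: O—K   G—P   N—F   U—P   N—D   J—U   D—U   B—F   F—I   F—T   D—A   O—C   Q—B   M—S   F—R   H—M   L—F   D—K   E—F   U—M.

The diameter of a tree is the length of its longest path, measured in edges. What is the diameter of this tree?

7

BFS from Q reaches S last, at distance 7; BFS from S confirms no node is farther.
Path: Q-B-F-N-D-U-M-S.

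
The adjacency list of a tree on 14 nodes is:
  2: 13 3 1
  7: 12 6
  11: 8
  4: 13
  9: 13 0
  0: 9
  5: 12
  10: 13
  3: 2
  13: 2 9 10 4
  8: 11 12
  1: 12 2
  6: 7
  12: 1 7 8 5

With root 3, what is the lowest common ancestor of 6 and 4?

2

Ancestors of 6 (toward the root): 6, 7, 12, 1, 2, 3.
Ancestors of 4: 4, 13, 2, 3.
The deepest node appearing in both lists is 2.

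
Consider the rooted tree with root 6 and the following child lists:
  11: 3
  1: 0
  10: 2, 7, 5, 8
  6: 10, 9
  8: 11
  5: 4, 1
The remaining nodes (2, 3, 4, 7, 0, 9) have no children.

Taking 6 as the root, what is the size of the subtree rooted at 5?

5's subtree: {5, 1, 4, 0}, size 4.

4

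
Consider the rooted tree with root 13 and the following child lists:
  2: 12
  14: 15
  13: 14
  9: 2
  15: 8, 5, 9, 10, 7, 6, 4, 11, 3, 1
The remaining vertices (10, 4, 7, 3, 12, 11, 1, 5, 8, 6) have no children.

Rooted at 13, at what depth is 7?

3

Climbing from 7 to the root: 7 → 15 → 14 → 13. That's 3 steps.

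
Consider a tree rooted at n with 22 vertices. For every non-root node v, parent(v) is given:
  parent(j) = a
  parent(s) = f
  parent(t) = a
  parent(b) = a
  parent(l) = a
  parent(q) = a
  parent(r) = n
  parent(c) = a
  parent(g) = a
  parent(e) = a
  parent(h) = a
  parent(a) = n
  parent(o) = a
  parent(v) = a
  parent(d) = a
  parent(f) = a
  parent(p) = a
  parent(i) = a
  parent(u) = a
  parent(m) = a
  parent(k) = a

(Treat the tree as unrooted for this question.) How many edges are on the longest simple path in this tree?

Starting from r, a farthest node is s at distance 4.
One longest path: r – n – a – f – s.
So the diameter is 4.

4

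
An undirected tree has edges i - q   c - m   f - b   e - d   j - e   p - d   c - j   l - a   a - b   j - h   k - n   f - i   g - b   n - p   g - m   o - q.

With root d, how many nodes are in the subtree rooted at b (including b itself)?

7

Descendants of b (including itself): b, f, a, i, l, q, o. That's 7.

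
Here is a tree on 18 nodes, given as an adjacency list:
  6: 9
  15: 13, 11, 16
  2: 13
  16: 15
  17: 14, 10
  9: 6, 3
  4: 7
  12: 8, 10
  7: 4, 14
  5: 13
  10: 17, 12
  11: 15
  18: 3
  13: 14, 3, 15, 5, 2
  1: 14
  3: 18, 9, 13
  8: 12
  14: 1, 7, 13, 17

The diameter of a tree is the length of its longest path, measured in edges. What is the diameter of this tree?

8

A longest path is 8 - 12 - 10 - 17 - 14 - 13 - 3 - 9 - 6, with 8 edges.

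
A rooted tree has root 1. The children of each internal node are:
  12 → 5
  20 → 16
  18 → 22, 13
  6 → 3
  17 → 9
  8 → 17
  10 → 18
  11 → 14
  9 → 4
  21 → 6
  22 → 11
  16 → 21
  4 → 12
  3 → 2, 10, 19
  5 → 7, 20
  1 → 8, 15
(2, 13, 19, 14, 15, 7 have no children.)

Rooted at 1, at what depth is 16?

Path from 1 to 16: 1–8–17–9–4–12–5–20–16, which has 8 edges.

8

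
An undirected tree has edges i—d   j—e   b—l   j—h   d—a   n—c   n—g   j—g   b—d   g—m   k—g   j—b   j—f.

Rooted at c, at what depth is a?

6

Climbing from a to the root: a–d–b–j–g–n–c. That's 6 steps.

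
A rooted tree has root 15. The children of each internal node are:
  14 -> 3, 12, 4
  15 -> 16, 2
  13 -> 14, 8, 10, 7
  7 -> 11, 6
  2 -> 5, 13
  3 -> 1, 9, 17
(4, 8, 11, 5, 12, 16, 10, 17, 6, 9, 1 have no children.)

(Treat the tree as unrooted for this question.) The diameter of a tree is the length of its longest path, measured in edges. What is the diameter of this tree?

Starting from 1, a farthest node is 16 at distance 6.
One longest path: 1 – 3 – 14 – 13 – 2 – 15 – 16.
So the diameter is 6.

6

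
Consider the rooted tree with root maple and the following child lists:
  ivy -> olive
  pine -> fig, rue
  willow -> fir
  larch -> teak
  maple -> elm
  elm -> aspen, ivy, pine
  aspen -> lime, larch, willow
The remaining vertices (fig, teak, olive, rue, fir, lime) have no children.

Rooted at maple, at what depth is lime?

Path from maple to lime: maple–elm–aspen–lime, which has 3 edges.

3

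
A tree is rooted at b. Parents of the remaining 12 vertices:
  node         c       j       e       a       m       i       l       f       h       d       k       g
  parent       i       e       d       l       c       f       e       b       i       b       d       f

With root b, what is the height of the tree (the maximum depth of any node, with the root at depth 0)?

A deepest node is m, reached by b → f → i → c → m.
That path has 4 edges, so the height is 4.

4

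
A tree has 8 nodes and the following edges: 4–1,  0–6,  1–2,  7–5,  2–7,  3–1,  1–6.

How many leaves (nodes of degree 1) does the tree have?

4

Exactly 4 nodes have a single neighbour: 0, 3, 4, 5.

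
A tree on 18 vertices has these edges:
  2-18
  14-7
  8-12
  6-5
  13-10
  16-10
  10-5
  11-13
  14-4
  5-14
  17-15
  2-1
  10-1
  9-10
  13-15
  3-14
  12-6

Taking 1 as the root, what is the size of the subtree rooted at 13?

The subtree rooted at 13 contains: 13, 15, 11, 17 — 4 nodes.

4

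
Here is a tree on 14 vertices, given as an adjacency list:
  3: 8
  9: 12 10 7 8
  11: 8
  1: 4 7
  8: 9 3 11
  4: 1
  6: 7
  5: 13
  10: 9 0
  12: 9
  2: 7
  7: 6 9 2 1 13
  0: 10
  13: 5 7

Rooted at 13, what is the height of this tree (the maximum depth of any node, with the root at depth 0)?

The longest root-to-leaf path is 13–7–9–8–3 (4 edges).

4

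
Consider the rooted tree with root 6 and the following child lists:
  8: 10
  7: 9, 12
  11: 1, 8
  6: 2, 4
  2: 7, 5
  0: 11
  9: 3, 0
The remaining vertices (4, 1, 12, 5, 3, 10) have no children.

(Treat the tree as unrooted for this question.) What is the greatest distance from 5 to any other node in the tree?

A farthest node from 5 is 10.
The path 5-2-7-9-0-11-8-10 has 7 edges.

7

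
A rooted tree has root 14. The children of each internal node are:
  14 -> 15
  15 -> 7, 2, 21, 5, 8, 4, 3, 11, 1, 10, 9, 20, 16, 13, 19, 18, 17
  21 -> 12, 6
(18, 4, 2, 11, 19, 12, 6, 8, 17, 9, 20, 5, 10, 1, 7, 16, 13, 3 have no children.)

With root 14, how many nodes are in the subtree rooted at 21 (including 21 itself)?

3

The subtree rooted at 21 contains: 21, 12, 6 — 3 nodes.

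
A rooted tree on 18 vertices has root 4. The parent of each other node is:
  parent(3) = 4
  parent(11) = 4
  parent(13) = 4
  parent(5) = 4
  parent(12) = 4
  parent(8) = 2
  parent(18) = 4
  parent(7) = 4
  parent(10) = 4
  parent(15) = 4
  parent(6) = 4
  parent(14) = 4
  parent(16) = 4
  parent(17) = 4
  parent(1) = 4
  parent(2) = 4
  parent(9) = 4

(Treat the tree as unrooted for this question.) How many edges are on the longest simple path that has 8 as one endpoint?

Distances from 8 peak at 3, attained at 9 (3, 16, 7, 5, 14, 18, 12, 10, 6, 17, 13, 1, 11, 15 also at distance 3).
8–2–4–9

3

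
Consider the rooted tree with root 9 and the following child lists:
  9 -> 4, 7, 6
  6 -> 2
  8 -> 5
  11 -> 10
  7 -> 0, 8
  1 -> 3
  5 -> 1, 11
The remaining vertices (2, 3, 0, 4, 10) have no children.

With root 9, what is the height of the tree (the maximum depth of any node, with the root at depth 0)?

10 sits deepest: 9-7-8-5-11-10 — 5 edges from the root.

5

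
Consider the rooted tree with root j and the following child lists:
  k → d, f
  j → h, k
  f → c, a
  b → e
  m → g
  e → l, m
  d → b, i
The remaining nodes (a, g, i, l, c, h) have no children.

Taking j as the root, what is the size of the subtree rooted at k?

11

Descendants of k (including itself): k, d, f, b, i, c, a, e, l, m, g. That's 11.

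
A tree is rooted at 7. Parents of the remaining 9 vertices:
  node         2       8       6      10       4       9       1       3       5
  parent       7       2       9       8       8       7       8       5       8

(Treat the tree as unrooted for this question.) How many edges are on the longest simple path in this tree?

Starting from 3, a farthest node is 6 at distance 6.
One longest path: 3-5-8-2-7-9-6.
So the diameter is 6.

6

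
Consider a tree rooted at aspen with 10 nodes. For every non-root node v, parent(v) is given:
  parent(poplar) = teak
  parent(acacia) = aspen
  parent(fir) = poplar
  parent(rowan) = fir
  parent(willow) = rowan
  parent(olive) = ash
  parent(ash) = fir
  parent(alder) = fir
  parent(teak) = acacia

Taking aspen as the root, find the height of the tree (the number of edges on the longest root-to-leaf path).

A deepest node is willow, reached by aspen–acacia–teak–poplar–fir–rowan–willow.
That path has 6 edges, so the height is 6.

6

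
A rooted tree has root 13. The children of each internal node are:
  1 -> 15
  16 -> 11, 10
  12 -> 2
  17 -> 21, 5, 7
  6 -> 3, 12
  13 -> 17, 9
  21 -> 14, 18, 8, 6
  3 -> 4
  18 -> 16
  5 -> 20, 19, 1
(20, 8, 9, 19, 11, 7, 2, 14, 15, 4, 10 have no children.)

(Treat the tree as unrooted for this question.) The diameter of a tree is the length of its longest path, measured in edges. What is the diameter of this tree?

7

BFS from 4 reaches 15 last, at distance 7; BFS from 15 confirms no node is farther.
Path: 4 - 3 - 6 - 21 - 17 - 5 - 1 - 15.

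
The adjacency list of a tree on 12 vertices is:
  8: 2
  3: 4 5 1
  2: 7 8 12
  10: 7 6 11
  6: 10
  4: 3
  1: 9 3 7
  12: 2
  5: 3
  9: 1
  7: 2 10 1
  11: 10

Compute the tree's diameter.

BFS from 4 reaches 11 last, at distance 5; BFS from 11 confirms no node is farther.
Path: 4 - 3 - 1 - 7 - 10 - 11.

5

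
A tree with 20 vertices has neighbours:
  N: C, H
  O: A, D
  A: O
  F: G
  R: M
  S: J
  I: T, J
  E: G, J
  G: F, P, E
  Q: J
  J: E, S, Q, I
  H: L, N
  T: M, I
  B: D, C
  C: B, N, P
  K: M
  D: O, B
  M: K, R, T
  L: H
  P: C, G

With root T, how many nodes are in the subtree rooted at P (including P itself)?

P's subtree: {P, C, N, B, H, D, L, O, A}, size 9.

9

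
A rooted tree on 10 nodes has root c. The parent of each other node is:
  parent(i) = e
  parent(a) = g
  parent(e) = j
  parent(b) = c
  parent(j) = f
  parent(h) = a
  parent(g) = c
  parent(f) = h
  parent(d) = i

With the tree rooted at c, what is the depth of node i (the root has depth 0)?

c → g → a → h → f → j → e → i — 7 edges.

7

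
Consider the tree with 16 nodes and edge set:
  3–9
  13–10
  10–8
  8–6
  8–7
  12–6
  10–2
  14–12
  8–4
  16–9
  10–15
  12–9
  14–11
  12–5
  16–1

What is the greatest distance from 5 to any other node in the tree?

Distances from 5 peak at 5, attained at 15 (2, 13 also at distance 5).
5 – 12 – 6 – 8 – 10 – 15

5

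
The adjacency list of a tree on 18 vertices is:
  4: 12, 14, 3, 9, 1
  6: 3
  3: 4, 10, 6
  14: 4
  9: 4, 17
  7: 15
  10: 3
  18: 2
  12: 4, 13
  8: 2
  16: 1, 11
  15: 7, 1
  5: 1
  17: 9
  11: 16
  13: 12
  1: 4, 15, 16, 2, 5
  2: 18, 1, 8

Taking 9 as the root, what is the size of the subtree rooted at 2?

3

Descendants of 2 (including itself): 2, 18, 8. That's 3.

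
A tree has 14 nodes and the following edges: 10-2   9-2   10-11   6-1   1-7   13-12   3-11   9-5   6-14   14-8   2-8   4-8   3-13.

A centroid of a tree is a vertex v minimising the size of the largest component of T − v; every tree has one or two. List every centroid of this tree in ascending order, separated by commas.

2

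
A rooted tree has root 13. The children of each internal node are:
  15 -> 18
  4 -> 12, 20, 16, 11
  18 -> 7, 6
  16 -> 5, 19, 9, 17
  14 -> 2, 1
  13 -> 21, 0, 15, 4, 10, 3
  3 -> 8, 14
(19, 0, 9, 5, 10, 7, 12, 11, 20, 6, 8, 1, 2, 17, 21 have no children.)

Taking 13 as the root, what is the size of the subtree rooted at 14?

3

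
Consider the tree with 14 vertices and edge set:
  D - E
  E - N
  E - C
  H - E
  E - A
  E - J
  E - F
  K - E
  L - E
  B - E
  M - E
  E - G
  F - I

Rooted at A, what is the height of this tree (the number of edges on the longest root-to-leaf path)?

I sits deepest: A-E-F-I — 3 edges from the root.

3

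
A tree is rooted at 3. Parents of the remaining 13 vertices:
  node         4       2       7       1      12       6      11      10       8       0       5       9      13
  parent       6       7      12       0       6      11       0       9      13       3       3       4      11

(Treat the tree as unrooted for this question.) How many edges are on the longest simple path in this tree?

Starting from 2, a farthest node is 5 at distance 7.
One longest path: 2 – 7 – 12 – 6 – 11 – 0 – 3 – 5.
So the diameter is 7.

7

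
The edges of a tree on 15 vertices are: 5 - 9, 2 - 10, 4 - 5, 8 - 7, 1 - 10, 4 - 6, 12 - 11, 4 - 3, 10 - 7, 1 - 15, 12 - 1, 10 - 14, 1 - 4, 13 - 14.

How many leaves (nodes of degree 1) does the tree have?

8

The leaves are 2, 3, 6, 8, 9, 11, 13, 15.
That is 8 leaves.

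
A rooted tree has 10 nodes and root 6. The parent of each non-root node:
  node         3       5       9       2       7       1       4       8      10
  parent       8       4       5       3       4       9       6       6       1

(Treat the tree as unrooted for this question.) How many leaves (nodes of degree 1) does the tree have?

The leaves are 2, 7, 10.
That is 3 leaves.

3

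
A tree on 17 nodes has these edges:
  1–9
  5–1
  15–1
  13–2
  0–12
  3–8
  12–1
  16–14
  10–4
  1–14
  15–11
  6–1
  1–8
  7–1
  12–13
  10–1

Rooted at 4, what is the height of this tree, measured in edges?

5

2 sits deepest: 4–10–1–12–13–2 — 5 edges from the root.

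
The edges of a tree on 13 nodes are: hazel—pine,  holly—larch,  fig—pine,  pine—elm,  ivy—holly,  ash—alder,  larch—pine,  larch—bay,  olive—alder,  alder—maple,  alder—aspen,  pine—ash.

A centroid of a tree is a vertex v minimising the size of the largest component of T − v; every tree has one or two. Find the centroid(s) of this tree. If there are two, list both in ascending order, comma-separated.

Delete pine: the remaining components have sizes 5, 4, 1, 1, 1. Max 5 ≤ 6, so pine is a centroid.
Every other node leaves some component of size > 6, so the centroid is unique.

pine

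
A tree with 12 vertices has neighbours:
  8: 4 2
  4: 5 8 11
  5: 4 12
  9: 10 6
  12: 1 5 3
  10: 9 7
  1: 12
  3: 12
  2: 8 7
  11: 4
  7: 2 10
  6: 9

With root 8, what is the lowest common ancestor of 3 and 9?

8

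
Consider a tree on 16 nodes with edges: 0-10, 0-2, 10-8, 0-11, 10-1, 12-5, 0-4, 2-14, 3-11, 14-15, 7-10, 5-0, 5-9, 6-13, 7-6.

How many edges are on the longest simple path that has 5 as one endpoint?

5

Distances from 5 peak at 5, attained at 13.
5-0-10-7-6-13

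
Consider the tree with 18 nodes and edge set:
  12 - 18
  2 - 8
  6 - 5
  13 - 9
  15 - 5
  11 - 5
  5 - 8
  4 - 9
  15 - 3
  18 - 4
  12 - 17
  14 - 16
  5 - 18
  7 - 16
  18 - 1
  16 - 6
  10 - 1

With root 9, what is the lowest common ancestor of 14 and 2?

5

14's ancestor chain is 14, 16, 6, 5, 18, 4, 9 and 2's is 2, 8, 5, 18, 4, 9; they first meet at 5.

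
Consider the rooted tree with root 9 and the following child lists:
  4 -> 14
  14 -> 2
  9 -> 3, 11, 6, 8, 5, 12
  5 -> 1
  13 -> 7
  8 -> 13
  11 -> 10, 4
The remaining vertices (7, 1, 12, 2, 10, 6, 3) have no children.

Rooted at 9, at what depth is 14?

3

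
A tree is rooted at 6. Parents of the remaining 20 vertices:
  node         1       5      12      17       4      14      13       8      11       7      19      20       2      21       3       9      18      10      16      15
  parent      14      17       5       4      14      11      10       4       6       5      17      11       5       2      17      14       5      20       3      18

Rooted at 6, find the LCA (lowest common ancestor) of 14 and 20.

Path 14→root: 14 11 6; path 20→root: 20 11 6.
First common node: 11.

11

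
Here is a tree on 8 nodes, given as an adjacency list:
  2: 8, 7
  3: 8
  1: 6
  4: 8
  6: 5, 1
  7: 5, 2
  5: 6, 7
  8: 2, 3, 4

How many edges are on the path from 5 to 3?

4

Walking from 5: 5 - 7 - 2 - 8 - 3. Length 4.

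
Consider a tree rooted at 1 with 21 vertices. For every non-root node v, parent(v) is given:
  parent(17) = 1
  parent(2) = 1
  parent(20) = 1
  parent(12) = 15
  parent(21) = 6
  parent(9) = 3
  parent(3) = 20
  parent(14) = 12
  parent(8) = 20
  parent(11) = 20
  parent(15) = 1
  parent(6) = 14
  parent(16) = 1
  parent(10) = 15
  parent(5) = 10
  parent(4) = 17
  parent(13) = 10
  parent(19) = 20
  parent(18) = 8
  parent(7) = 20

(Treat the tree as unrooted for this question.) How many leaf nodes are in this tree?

11

Exactly 11 nodes have a single neighbour: 2, 4, 5, 7, 9, 11, 13, 16, 18, 19, 21.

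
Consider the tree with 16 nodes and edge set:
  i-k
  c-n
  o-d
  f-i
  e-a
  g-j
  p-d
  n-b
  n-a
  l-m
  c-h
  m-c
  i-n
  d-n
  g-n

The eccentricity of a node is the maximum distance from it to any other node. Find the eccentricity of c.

Distances from c peak at 3, attained at p (f, k, o, j, e also at distance 3).
c–n–d–p

3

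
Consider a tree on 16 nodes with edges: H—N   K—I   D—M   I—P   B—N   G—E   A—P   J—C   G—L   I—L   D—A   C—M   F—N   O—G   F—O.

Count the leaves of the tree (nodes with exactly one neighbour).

5

Degree-1 nodes: B, E, H, J, K — 5 of them.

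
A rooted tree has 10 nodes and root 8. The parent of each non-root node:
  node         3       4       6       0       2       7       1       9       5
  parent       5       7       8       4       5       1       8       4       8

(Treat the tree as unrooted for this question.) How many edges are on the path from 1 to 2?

3

The path is 1 - 8 - 5 - 2, which has 3 edges.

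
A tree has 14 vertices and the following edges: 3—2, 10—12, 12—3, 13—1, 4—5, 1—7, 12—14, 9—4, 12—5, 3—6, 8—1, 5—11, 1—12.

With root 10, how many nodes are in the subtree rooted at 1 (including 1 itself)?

4

The subtree rooted at 1 contains: 1, 7, 8, 13 — 4 nodes.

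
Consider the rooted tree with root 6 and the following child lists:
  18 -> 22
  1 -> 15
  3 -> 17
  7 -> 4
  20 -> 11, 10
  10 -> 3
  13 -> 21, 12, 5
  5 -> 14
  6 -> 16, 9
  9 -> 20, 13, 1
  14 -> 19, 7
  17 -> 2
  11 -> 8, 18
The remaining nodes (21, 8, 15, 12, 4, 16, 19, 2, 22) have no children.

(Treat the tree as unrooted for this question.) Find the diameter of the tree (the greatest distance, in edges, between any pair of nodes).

10

BFS from 4 reaches 2 last, at distance 10; BFS from 2 confirms no node is farther.
Path: 4–7–14–5–13–9–20–10–3–17–2.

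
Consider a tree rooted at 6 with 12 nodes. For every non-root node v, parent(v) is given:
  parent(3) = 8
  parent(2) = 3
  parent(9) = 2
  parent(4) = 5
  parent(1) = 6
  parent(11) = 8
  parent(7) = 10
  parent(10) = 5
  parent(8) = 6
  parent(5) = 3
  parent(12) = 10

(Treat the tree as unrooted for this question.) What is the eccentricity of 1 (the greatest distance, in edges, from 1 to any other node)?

Distances from 1 peak at 6, attained at 7 (12 also at distance 6).
1–6–8–3–5–10–7

6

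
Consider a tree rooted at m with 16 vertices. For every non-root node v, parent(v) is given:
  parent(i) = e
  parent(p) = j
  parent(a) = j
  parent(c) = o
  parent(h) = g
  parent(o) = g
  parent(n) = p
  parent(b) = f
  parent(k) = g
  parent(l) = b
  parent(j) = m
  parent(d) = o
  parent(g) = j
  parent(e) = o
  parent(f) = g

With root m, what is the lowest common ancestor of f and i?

g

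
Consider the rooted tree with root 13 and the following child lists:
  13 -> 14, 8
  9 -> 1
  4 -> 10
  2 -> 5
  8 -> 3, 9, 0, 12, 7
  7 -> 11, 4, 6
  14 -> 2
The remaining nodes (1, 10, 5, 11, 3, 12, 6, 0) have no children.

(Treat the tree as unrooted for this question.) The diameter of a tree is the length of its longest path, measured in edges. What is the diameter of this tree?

7

Starting from 5, a farthest node is 10 at distance 7.
One longest path: 5–2–14–13–8–7–4–10.
So the diameter is 7.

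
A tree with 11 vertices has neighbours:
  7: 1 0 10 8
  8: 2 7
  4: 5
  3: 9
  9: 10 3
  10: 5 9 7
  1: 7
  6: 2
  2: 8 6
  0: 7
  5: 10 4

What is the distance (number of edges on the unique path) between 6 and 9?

5

The path is 6 – 2 – 8 – 7 – 10 – 9, which has 5 edges.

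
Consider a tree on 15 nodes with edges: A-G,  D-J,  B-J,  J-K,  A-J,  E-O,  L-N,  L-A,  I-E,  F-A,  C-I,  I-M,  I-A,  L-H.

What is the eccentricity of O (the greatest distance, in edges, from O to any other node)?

5

A farthest node from O is H (D, N, B, K also at distance 5).
The path O-E-I-A-L-H has 5 edges.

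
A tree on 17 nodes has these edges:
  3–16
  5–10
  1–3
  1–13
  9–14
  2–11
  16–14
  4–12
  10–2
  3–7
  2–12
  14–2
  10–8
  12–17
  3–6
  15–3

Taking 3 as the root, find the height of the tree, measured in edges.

5 sits deepest: 3-16-14-2-10-5 — 5 edges from the root.

5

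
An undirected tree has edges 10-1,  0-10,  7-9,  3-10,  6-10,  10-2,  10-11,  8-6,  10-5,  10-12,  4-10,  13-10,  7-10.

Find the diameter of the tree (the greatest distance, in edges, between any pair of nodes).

A longest path is 9–7–10–6–8, with 4 edges.

4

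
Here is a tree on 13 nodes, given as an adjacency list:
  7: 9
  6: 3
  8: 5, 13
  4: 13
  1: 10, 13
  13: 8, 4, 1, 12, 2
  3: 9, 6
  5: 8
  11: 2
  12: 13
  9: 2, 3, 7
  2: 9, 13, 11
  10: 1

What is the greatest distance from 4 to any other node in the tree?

The node farthest from 4 is 6, via 4–13–2–9–3–6 — 5 edges.

5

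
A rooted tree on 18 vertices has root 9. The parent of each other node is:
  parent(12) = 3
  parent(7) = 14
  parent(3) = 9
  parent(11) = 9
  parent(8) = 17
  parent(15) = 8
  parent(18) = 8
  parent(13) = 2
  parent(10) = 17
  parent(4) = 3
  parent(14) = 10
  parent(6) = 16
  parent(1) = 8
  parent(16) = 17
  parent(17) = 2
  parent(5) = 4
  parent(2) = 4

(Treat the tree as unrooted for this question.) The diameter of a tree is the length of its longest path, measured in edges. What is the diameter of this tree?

Starting from 11, a farthest node is 7 at distance 8.
One longest path: 11-9-3-4-2-17-10-14-7.
So the diameter is 8.

8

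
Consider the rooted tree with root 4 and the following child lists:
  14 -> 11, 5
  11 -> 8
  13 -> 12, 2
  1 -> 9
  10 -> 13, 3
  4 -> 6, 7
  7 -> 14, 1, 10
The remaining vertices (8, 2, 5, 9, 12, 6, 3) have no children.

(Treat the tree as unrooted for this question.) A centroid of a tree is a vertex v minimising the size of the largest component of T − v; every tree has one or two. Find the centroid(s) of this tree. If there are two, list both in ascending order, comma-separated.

If 7 is removed the pieces have sizes 5, 4, 2, 2, all ≤ ⌊14/2⌋ = 7.
No neighbour of 7 does as well, so 7 is the unique centroid.

7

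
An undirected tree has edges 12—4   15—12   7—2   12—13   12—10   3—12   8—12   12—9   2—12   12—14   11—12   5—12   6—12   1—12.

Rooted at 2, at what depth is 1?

Climbing from 1 to the root: 1–12–2. That's 2 steps.

2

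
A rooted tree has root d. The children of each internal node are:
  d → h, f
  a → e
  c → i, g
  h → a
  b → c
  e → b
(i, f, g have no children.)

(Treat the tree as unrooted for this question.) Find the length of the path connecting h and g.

5

The path is h–a–e–b–c–g, which has 5 edges.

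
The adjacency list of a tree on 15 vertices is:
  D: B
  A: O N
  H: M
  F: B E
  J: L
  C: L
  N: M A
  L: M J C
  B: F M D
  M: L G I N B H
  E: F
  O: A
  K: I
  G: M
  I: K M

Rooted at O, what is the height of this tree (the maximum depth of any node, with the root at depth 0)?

6

E sits deepest: O-A-N-M-B-F-E — 6 edges from the root.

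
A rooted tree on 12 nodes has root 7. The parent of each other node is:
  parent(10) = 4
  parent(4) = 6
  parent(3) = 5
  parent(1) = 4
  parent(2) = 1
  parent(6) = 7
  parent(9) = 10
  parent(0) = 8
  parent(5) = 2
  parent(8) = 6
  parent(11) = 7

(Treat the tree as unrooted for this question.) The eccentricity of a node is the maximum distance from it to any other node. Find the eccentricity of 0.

7

Distances from 0 peak at 7, attained at 3.
0 – 8 – 6 – 4 – 1 – 2 – 5 – 3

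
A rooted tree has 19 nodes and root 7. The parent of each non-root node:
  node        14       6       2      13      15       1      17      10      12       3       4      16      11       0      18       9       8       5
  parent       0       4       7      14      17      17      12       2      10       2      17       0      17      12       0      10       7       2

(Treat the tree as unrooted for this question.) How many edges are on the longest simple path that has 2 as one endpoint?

5

Distances from 2 peak at 5, attained at 6 (13 also at distance 5).
2–10–12–17–4–6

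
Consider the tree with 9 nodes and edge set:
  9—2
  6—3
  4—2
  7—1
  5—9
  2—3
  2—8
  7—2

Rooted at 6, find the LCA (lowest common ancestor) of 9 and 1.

9's ancestor chain is 9, 2, 3, 6 and 1's is 1, 7, 2, 3, 6; they first meet at 2.

2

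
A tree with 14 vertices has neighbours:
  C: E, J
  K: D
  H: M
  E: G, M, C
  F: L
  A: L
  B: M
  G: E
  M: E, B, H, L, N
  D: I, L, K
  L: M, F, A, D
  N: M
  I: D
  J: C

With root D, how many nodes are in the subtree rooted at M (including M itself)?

The subtree rooted at M contains: M, E, H, B, N, C, G, J — 8 nodes.

8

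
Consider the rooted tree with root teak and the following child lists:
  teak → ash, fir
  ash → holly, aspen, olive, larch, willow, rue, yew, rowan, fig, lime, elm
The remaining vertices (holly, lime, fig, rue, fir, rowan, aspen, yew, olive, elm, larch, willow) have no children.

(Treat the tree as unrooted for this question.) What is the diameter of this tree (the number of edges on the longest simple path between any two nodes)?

3

Starting from fir, a farthest node is willow at distance 3.
One longest path: fir - teak - ash - willow.
So the diameter is 3.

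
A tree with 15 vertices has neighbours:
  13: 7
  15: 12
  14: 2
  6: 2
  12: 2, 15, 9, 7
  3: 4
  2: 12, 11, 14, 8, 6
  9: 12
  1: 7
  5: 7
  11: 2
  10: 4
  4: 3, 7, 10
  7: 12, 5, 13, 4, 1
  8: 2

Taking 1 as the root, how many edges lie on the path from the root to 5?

2

Path from 1 to 5: 1 → 7 → 5, which has 2 edges.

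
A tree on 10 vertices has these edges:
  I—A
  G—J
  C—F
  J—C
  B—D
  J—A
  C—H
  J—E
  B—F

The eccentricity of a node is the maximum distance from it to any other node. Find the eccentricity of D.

The node farthest from D is I, via D – B – F – C – J – A – I — 6 edges.

6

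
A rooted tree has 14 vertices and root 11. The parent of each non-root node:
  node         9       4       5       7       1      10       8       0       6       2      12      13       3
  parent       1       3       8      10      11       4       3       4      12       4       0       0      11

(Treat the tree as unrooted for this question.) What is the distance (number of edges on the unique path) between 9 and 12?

6

Walking from 9: 9 - 1 - 11 - 3 - 4 - 0 - 12. Length 6.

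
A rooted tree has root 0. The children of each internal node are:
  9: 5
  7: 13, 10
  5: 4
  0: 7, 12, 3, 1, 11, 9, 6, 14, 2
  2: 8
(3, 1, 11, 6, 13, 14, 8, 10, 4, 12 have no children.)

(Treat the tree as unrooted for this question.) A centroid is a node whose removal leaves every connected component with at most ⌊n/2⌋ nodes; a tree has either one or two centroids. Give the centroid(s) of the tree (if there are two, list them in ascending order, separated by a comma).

Removing 0 splits the tree into components of sizes 3, 3, 2, 1, 1, 1, 1, 1, 1; the largest is 3 ≤ ⌊15/2⌋ = 7.
Every other node leaves some component of size > 7, so the centroid is unique.

0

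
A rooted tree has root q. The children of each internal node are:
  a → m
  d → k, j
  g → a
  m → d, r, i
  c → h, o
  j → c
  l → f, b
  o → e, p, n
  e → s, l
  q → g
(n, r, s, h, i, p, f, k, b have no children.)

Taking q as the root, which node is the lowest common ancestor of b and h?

Path b→root: b l e o c j d m a g q; path h→root: h c j d m a g q.
First common node: c.

c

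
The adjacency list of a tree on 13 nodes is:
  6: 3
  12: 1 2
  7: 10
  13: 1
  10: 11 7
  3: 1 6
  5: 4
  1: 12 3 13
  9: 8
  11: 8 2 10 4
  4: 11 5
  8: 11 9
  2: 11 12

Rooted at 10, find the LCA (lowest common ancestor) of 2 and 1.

2's ancestor chain is 2, 11, 10 and 1's is 1, 12, 2, 11, 10; they first meet at 2.

2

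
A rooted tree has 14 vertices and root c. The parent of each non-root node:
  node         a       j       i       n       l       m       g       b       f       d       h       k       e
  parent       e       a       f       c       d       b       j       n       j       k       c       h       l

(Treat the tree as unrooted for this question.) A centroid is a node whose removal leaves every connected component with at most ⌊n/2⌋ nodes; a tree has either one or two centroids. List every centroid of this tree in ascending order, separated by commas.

Removing d splits the tree into components of sizes 7, 6; the largest is 7 ≤ ⌊14/2⌋ = 7.
Its neighbour l also leaves a largest component of size 7, so both are centroids.

d, l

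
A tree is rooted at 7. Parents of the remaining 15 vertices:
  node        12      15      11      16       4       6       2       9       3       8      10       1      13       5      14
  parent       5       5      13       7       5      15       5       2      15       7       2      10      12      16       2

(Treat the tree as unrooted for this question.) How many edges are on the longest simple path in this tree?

6

A longest path is 11–13–12–5–2–10–1, with 6 edges.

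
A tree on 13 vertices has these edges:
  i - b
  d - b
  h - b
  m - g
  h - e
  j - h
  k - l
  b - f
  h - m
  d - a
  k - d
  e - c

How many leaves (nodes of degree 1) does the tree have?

7

Exactly 7 nodes have a single neighbour: a, c, f, g, i, j, l.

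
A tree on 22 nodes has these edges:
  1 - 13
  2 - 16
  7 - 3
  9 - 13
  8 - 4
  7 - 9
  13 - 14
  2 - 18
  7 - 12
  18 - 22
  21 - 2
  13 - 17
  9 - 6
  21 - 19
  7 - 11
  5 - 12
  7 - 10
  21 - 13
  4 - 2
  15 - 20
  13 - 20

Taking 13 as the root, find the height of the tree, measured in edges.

5 sits deepest: 13 – 9 – 7 – 12 – 5 — 4 edges from the root.

4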